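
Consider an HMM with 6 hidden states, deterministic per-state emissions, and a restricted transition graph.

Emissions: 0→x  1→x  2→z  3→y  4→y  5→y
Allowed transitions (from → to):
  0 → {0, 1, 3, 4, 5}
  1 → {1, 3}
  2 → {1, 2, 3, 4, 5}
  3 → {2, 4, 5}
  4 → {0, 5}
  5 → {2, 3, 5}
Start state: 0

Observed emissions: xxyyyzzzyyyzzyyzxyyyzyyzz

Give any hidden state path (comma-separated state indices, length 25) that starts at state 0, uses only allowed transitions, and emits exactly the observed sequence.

0,0,4,5,3,2,2,2,4,5,3,2,2,5,5,2,1,3,4,5,2,5,3,2,2

  t0 'x' -> {0,1}, take 0 (start)
  t1 'x' -> {0,1}, take 0 (0->0 ok)
  t2 'y' -> {3,4,5}, take 4 (0->4 ok)
  t3 'y' -> {3,4,5}, take 5 (4->5 ok)
  t4 'y' -> {3,4,5}, take 3 (5->3 ok)
  t5 'z' -> {2}, take 2 (3->2 ok)
  t6 'z' -> {2}, take 2 (2->2 ok)
  t7 'z' -> {2}, take 2 (2->2 ok)
  t8 'y' -> {3,4,5}, take 4 (2->4 ok)
  t9 'y' -> {3,4,5}, take 5 (4->5 ok)
  t10 'y' -> {3,4,5}, take 3 (5->3 ok)
  t11 'z' -> {2}, take 2 (3->2 ok)
  t12 'z' -> {2}, take 2 (2->2 ok)
  t13 'y' -> {3,4,5}, take 5 (2->5 ok)
  t14 'y' -> {3,4,5}, take 5 (5->5 ok)
  t15 'z' -> {2}, take 2 (5->2 ok)
  t16 'x' -> {0,1}, take 1 (2->1 ok)
  t17 'y' -> {3,4,5}, take 3 (1->3 ok)
  t18 'y' -> {3,4,5}, take 4 (3->4 ok)
  t19 'y' -> {3,4,5}, take 5 (4->5 ok)
  t20 'z' -> {2}, take 2 (5->2 ok)
  t21 'y' -> {3,4,5}, take 5 (2->5 ok)
  t22 'y' -> {3,4,5}, take 3 (5->3 ok)
  t23 'z' -> {2}, take 2 (3->2 ok)
  t24 'z' -> {2}, take 2 (2->2 ok)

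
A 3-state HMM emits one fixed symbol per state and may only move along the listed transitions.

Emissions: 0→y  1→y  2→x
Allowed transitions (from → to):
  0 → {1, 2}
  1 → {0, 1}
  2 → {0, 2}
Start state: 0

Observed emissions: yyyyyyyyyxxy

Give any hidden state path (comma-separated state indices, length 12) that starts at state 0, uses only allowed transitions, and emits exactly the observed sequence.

0,1,1,0,1,1,1,1,0,2,2,0

  0: obs=y cand={0,1} pick 0 [start]
  1: obs=y cand={0,1} pick 1 [0->1 ok]
  2: obs=y cand={0,1} pick 1 [1->1 ok]
  3: obs=y cand={0,1} pick 0 [1->0 ok]
  4: obs=y cand={0,1} pick 1 [0->1 ok]
  5: obs=y cand={0,1} pick 1 [1->1 ok]
  6: obs=y cand={0,1} pick 1 [1->1 ok]
  7: obs=y cand={0,1} pick 1 [1->1 ok]
  8: obs=y cand={0,1} pick 0 [1->0 ok]
  9: obs=x cand={2} pick 2 [0->2 ok]
  10: obs=x cand={2} pick 2 [2->2 ok]
  11: obs=y cand={0,1} pick 0 [2->0 ok]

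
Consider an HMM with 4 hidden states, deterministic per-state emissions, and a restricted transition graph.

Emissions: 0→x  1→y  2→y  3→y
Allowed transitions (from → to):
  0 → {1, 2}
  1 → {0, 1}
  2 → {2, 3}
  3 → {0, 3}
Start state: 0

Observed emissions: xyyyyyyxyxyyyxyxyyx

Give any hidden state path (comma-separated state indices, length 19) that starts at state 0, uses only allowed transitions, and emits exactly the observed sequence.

  pos 0: x in {0}, choose 0; start
  pos 1: y in {1,2,3}, choose 1; 0->1 ok
  pos 2: y in {1,2,3}, choose 1; 1->1 ok
  pos 3: y in {1,2,3}, choose 1; 1->1 ok
  pos 4: y in {1,2,3}, choose 1; 1->1 ok
  pos 5: y in {1,2,3}, choose 1; 1->1 ok
  pos 6: y in {1,2,3}, choose 1; 1->1 ok
  pos 7: x in {0}, choose 0; 1->0 ok
  pos 8: y in {1,2,3}, choose 1; 0->1 ok
  pos 9: x in {0}, choose 0; 1->0 ok
  pos 10: y in {1,2,3}, choose 2; 0->2 ok
  pos 11: y in {1,2,3}, choose 3; 2->3 ok
  pos 12: y in {1,2,3}, choose 3; 3->3 ok
  pos 13: x in {0}, choose 0; 3->0 ok
  pos 14: y in {1,2,3}, choose 1; 0->1 ok
  pos 15: x in {0}, choose 0; 1->0 ok
  pos 16: y in {1,2,3}, choose 2; 0->2 ok
  pos 17: y in {1,2,3}, choose 3; 2->3 ok
  pos 18: x in {0}, choose 0; 3->0 ok

0,1,1,1,1,1,1,0,1,0,2,3,3,0,1,0,2,3,0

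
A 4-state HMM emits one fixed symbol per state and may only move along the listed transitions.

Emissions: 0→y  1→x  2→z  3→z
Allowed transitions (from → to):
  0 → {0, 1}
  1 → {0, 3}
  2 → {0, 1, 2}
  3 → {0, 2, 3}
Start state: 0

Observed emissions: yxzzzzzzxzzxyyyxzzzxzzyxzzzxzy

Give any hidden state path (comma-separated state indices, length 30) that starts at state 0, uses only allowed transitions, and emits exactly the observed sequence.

0,1,3,3,3,3,3,2,1,3,2,1,0,0,0,1,3,3,2,1,3,2,0,1,3,2,2,1,3,0

  t0 'y' -> {0}, take 0 (start)
  t1 'x' -> {1}, take 1 (0->1 ok)
  t2 'z' -> {2,3}, take 3 (1->3 ok)
  t3 'z' -> {2,3}, take 3 (3->3 ok)
  t4 'z' -> {2,3}, take 3 (3->3 ok)
  t5 'z' -> {2,3}, take 3 (3->3 ok)
  t6 'z' -> {2,3}, take 3 (3->3 ok)
  t7 'z' -> {2,3}, take 2 (3->2 ok)
  t8 'x' -> {1}, take 1 (2->1 ok)
  t9 'z' -> {2,3}, take 3 (1->3 ok)
  t10 'z' -> {2,3}, take 2 (3->2 ok)
  t11 'x' -> {1}, take 1 (2->1 ok)
  t12 'y' -> {0}, take 0 (1->0 ok)
  t13 'y' -> {0}, take 0 (0->0 ok)
  t14 'y' -> {0}, take 0 (0->0 ok)
  t15 'x' -> {1}, take 1 (0->1 ok)
  t16 'z' -> {2,3}, take 3 (1->3 ok)
  t17 'z' -> {2,3}, take 3 (3->3 ok)
  t18 'z' -> {2,3}, take 2 (3->2 ok)
  t19 'x' -> {1}, take 1 (2->1 ok)
  t20 'z' -> {2,3}, take 3 (1->3 ok)
  t21 'z' -> {2,3}, take 2 (3->2 ok)
  t22 'y' -> {0}, take 0 (2->0 ok)
  t23 'x' -> {1}, take 1 (0->1 ok)
  t24 'z' -> {2,3}, take 3 (1->3 ok)
  t25 'z' -> {2,3}, take 2 (3->2 ok)
  t26 'z' -> {2,3}, take 2 (2->2 ok)
  t27 'x' -> {1}, take 1 (2->1 ok)
  t28 'z' -> {2,3}, take 3 (1->3 ok)
  t29 'y' -> {0}, take 0 (3->0 ok)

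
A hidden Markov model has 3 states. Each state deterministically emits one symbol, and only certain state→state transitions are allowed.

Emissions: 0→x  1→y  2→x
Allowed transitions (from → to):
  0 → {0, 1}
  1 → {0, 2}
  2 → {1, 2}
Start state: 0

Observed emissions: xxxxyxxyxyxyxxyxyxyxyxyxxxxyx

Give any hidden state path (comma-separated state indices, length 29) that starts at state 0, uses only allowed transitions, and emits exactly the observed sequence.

  pos 0: x in {0,2}, choose 0; start
  pos 1: x in {0,2}, choose 0; 0->0 ok
  pos 2: x in {0,2}, choose 0; 0->0 ok
  pos 3: x in {0,2}, choose 0; 0->0 ok
  pos 4: y in {1}, choose 1; 0->1 ok
  pos 5: x in {0,2}, choose 2; 1->2 ok
  pos 6: x in {0,2}, choose 2; 2->2 ok
  pos 7: y in {1}, choose 1; 2->1 ok
  pos 8: x in {0,2}, choose 2; 1->2 ok
  pos 9: y in {1}, choose 1; 2->1 ok
  pos 10: x in {0,2}, choose 0; 1->0 ok
  pos 11: y in {1}, choose 1; 0->1 ok
  pos 12: x in {0,2}, choose 2; 1->2 ok
  pos 13: x in {0,2}, choose 2; 2->2 ok
  pos 14: y in {1}, choose 1; 2->1 ok
  pos 15: x in {0,2}, choose 2; 1->2 ok
  pos 16: y in {1}, choose 1; 2->1 ok
  pos 17: x in {0,2}, choose 0; 1->0 ok
  pos 18: y in {1}, choose 1; 0->1 ok
  pos 19: x in {0,2}, choose 0; 1->0 ok
  pos 20: y in {1}, choose 1; 0->1 ok
  pos 21: x in {0,2}, choose 2; 1->2 ok
  pos 22: y in {1}, choose 1; 2->1 ok
  pos 23: x in {0,2}, choose 0; 1->0 ok
  pos 24: x in {0,2}, choose 0; 0->0 ok
  pos 25: x in {0,2}, choose 0; 0->0 ok
  pos 26: x in {0,2}, choose 0; 0->0 ok
  pos 27: y in {1}, choose 1; 0->1 ok
  pos 28: x in {0,2}, choose 0; 1->0 ok

0,0,0,0,1,2,2,1,2,1,0,1,2,2,1,2,1,0,1,0,1,2,1,0,0,0,0,1,0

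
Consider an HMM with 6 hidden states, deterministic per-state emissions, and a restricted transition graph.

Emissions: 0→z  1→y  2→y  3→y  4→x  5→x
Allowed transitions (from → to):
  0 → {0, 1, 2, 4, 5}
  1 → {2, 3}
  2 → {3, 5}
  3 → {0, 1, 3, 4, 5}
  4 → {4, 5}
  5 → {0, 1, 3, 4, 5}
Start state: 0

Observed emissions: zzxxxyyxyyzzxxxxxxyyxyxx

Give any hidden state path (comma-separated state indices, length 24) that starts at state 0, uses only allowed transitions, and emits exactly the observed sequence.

0,0,5,4,5,1,2,5,1,3,0,0,4,4,5,4,5,5,1,2,5,3,4,4

  t0 'z' -> {0}, take 0 (start)
  t1 'z' -> {0}, take 0 (0->0 ok)
  t2 'x' -> {4,5}, take 5 (0->5 ok)
  t3 'x' -> {4,5}, take 4 (5->4 ok)
  t4 'x' -> {4,5}, take 5 (4->5 ok)
  t5 'y' -> {1,2,3}, take 1 (5->1 ok)
  t6 'y' -> {1,2,3}, take 2 (1->2 ok)
  t7 'x' -> {4,5}, take 5 (2->5 ok)
  t8 'y' -> {1,2,3}, take 1 (5->1 ok)
  t9 'y' -> {1,2,3}, take 3 (1->3 ok)
  t10 'z' -> {0}, take 0 (3->0 ok)
  t11 'z' -> {0}, take 0 (0->0 ok)
  t12 'x' -> {4,5}, take 4 (0->4 ok)
  t13 'x' -> {4,5}, take 4 (4->4 ok)
  t14 'x' -> {4,5}, take 5 (4->5 ok)
  t15 'x' -> {4,5}, take 4 (5->4 ok)
  t16 'x' -> {4,5}, take 5 (4->5 ok)
  t17 'x' -> {4,5}, take 5 (5->5 ok)
  t18 'y' -> {1,2,3}, take 1 (5->1 ok)
  t19 'y' -> {1,2,3}, take 2 (1->2 ok)
  t20 'x' -> {4,5}, take 5 (2->5 ok)
  t21 'y' -> {1,2,3}, take 3 (5->3 ok)
  t22 'x' -> {4,5}, take 4 (3->4 ok)
  t23 'x' -> {4,5}, take 4 (4->4 ok)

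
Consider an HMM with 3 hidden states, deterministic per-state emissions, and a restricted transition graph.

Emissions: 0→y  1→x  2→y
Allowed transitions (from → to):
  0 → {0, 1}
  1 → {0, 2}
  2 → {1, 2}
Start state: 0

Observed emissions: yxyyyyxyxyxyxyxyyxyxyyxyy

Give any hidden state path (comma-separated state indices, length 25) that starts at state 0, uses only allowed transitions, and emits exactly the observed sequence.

  0: obs=y cand={0,2} pick 0 [start]
  1: obs=x cand={1} pick 1 [0->1 ok]
  2: obs=y cand={0,2} pick 0 [1->0 ok]
  3: obs=y cand={0,2} pick 0 [0->0 ok]
  4: obs=y cand={0,2} pick 0 [0->0 ok]
  5: obs=y cand={0,2} pick 0 [0->0 ok]
  6: obs=x cand={1} pick 1 [0->1 ok]
  7: obs=y cand={0,2} pick 2 [1->2 ok]
  8: obs=x cand={1} pick 1 [2->1 ok]
  9: obs=y cand={0,2} pick 0 [1->0 ok]
  10: obs=x cand={1} pick 1 [0->1 ok]
  11: obs=y cand={0,2} pick 2 [1->2 ok]
  12: obs=x cand={1} pick 1 [2->1 ok]
  13: obs=y cand={0,2} pick 2 [1->2 ok]
  14: obs=x cand={1} pick 1 [2->1 ok]
  15: obs=y cand={0,2} pick 0 [1->0 ok]
  16: obs=y cand={0,2} pick 0 [0->0 ok]
  17: obs=x cand={1} pick 1 [0->1 ok]
  18: obs=y cand={0,2} pick 2 [1->2 ok]
  19: obs=x cand={1} pick 1 [2->1 ok]
  20: obs=y cand={0,2} pick 0 [1->0 ok]
  21: obs=y cand={0,2} pick 0 [0->0 ok]
  22: obs=x cand={1} pick 1 [0->1 ok]
  23: obs=y cand={0,2} pick 0 [1->0 ok]
  24: obs=y cand={0,2} pick 0 [0->0 ok]

0,1,0,0,0,0,1,2,1,0,1,2,1,2,1,0,0,1,2,1,0,0,1,0,0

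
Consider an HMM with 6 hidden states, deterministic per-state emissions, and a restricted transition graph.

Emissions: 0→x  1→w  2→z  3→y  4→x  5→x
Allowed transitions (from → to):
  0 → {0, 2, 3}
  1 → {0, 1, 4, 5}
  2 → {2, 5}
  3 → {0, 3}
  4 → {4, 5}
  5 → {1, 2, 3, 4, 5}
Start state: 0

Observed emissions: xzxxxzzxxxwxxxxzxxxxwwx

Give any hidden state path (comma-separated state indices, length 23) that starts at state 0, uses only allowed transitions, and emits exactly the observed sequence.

  0: obs=x cand={0,4,5} pick 0 [start]
  1: obs=z cand={2} pick 2 [0->2 ok]
  2: obs=x cand={0,4,5} pick 5 [2->5 ok]
  3: obs=x cand={0,4,5} pick 5 [5->5 ok]
  4: obs=x cand={0,4,5} pick 5 [5->5 ok]
  5: obs=z cand={2} pick 2 [5->2 ok]
  6: obs=z cand={2} pick 2 [2->2 ok]
  7: obs=x cand={0,4,5} pick 5 [2->5 ok]
  8: obs=x cand={0,4,5} pick 4 [5->4 ok]
  9: obs=x cand={0,4,5} pick 5 [4->5 ok]
  10: obs=w cand={1} pick 1 [5->1 ok]
  11: obs=x cand={0,4,5} pick 5 [1->5 ok]
  12: obs=x cand={0,4,5} pick 4 [5->4 ok]
  13: obs=x cand={0,4,5} pick 4 [4->4 ok]
  14: obs=x cand={0,4,5} pick 5 [4->5 ok]
  15: obs=z cand={2} pick 2 [5->2 ok]
  16: obs=x cand={0,4,5} pick 5 [2->5 ok]
  17: obs=x cand={0,4,5} pick 4 [5->4 ok]
  18: obs=x cand={0,4,5} pick 4 [4->4 ok]
  19: obs=x cand={0,4,5} pick 5 [4->5 ok]
  20: obs=w cand={1} pick 1 [5->1 ok]
  21: obs=w cand={1} pick 1 [1->1 ok]
  22: obs=x cand={0,4,5} pick 5 [1->5 ok]

0,2,5,5,5,2,2,5,4,5,1,5,4,4,5,2,5,4,4,5,1,1,5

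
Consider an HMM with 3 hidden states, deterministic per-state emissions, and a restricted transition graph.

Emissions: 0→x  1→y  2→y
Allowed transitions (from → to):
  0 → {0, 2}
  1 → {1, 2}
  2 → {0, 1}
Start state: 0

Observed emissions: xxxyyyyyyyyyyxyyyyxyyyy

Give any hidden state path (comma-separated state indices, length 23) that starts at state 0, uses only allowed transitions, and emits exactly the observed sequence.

  t0 'x' -> {0}, take 0 (start)
  t1 'x' -> {0}, take 0 (0->0 ok)
  t2 'x' -> {0}, take 0 (0->0 ok)
  t3 'y' -> {1,2}, take 2 (0->2 ok)
  t4 'y' -> {1,2}, take 1 (2->1 ok)
  t5 'y' -> {1,2}, take 1 (1->1 ok)
  t6 'y' -> {1,2}, take 2 (1->2 ok)
  t7 'y' -> {1,2}, take 1 (2->1 ok)
  t8 'y' -> {1,2}, take 1 (1->1 ok)
  t9 'y' -> {1,2}, take 1 (1->1 ok)
  t10 'y' -> {1,2}, take 1 (1->1 ok)
  t11 'y' -> {1,2}, take 1 (1->1 ok)
  t12 'y' -> {1,2}, take 2 (1->2 ok)
  t13 'x' -> {0}, take 0 (2->0 ok)
  t14 'y' -> {1,2}, take 2 (0->2 ok)
  t15 'y' -> {1,2}, take 1 (2->1 ok)
  t16 'y' -> {1,2}, take 1 (1->1 ok)
  t17 'y' -> {1,2}, take 2 (1->2 ok)
  t18 'x' -> {0}, take 0 (2->0 ok)
  t19 'y' -> {1,2}, take 2 (0->2 ok)
  t20 'y' -> {1,2}, take 1 (2->1 ok)
  t21 'y' -> {1,2}, take 2 (1->2 ok)
  t22 'y' -> {1,2}, take 1 (2->1 ok)

0,0,0,2,1,1,2,1,1,1,1,1,2,0,2,1,1,2,0,2,1,2,1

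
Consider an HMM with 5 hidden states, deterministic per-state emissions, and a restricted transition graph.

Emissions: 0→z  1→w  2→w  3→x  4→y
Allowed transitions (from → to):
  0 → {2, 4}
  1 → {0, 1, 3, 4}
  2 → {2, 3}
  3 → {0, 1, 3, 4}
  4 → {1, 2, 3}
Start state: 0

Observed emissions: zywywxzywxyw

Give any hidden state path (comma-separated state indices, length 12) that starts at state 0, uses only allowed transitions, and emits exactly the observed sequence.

  pos 0: z in {0}, choose 0; start
  pos 1: y in {4}, choose 4; 0->4 ok
  pos 2: w in {1,2}, choose 1; 4->1 ok
  pos 3: y in {4}, choose 4; 1->4 ok
  pos 4: w in {1,2}, choose 1; 4->1 ok
  pos 5: x in {3}, choose 3; 1->3 ok
  pos 6: z in {0}, choose 0; 3->0 ok
  pos 7: y in {4}, choose 4; 0->4 ok
  pos 8: w in {1,2}, choose 1; 4->1 ok
  pos 9: x in {3}, choose 3; 1->3 ok
  pos 10: y in {4}, choose 4; 3->4 ok
  pos 11: w in {1,2}, choose 1; 4->1 ok

0,4,1,4,1,3,0,4,1,3,4,1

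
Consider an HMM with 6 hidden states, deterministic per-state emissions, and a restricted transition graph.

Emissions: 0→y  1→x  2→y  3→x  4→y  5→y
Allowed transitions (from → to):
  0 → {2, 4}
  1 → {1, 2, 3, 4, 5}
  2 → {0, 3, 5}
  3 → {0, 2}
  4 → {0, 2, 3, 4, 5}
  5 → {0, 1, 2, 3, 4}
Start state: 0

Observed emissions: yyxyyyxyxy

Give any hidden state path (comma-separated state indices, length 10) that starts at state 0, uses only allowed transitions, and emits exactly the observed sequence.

  pos 0: y in {0,2,4,5}, choose 0; start
  pos 1: y in {0,2,4,5}, choose 2; 0->2 ok
  pos 2: x in {1,3}, choose 3; 2->3 ok
  pos 3: y in {0,2,4,5}, choose 2; 3->2 ok
  pos 4: y in {0,2,4,5}, choose 5; 2->5 ok
  pos 5: y in {0,2,4,5}, choose 4; 5->4 ok
  pos 6: x in {1,3}, choose 3; 4->3 ok
  pos 7: y in {0,2,4,5}, choose 2; 3->2 ok
  pos 8: x in {1,3}, choose 3; 2->3 ok
  pos 9: y in {0,2,4,5}, choose 2; 3->2 ok

0,2,3,2,5,4,3,2,3,2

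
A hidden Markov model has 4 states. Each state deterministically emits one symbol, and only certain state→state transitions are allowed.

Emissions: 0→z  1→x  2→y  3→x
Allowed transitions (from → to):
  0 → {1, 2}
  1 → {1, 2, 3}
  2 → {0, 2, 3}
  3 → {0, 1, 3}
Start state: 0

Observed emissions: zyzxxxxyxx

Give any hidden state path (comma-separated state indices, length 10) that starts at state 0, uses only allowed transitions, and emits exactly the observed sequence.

0,2,0,1,3,3,1,2,3,1

  0: obs=z cand={0} pick 0 [start]
  1: obs=y cand={2} pick 2 [0->2 ok]
  2: obs=z cand={0} pick 0 [2->0 ok]
  3: obs=x cand={1,3} pick 1 [0->1 ok]
  4: obs=x cand={1,3} pick 3 [1->3 ok]
  5: obs=x cand={1,3} pick 3 [3->3 ok]
  6: obs=x cand={1,3} pick 1 [3->1 ok]
  7: obs=y cand={2} pick 2 [1->2 ok]
  8: obs=x cand={1,3} pick 3 [2->3 ok]
  9: obs=x cand={1,3} pick 1 [3->1 ok]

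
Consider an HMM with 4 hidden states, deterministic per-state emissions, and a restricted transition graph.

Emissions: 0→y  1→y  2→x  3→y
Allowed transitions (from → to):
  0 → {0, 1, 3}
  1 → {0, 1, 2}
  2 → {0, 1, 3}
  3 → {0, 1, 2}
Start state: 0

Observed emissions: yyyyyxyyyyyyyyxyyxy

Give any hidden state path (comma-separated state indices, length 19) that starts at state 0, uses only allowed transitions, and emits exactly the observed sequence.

  pos 0: y in {0,1,3}, choose 0; start
  pos 1: y in {0,1,3}, choose 0; 0->0 ok
  pos 2: y in {0,1,3}, choose 3; 0->3 ok
  pos 3: y in {0,1,3}, choose 0; 3->0 ok
  pos 4: y in {0,1,3}, choose 3; 0->3 ok
  pos 5: x in {2}, choose 2; 3->2 ok
  pos 6: y in {0,1,3}, choose 1; 2->1 ok
  pos 7: y in {0,1,3}, choose 0; 1->0 ok
  pos 8: y in {0,1,3}, choose 1; 0->1 ok
  pos 9: y in {0,1,3}, choose 1; 1->1 ok
  pos 10: y in {0,1,3}, choose 1; 1->1 ok
  pos 11: y in {0,1,3}, choose 0; 1->0 ok
  pos 12: y in {0,1,3}, choose 0; 0->0 ok
  pos 13: y in {0,1,3}, choose 3; 0->3 ok
  pos 14: x in {2}, choose 2; 3->2 ok
  pos 15: y in {0,1,3}, choose 0; 2->0 ok
  pos 16: y in {0,1,3}, choose 1; 0->1 ok
  pos 17: x in {2}, choose 2; 1->2 ok
  pos 18: y in {0,1,3}, choose 3; 2->3 ok

0,0,3,0,3,2,1,0,1,1,1,0,0,3,2,0,1,2,3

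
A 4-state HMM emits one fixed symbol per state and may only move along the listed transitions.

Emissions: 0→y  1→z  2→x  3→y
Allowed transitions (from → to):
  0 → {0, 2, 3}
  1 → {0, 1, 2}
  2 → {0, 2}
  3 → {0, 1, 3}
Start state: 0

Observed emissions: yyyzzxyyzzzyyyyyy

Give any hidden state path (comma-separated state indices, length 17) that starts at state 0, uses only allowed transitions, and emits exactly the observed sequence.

0,3,3,1,1,2,0,3,1,1,1,0,0,3,0,0,0

  0: obs=y cand={0,3} pick 0 [start]
  1: obs=y cand={0,3} pick 3 [0->3 ok]
  2: obs=y cand={0,3} pick 3 [3->3 ok]
  3: obs=z cand={1} pick 1 [3->1 ok]
  4: obs=z cand={1} pick 1 [1->1 ok]
  5: obs=x cand={2} pick 2 [1->2 ok]
  6: obs=y cand={0,3} pick 0 [2->0 ok]
  7: obs=y cand={0,3} pick 3 [0->3 ok]
  8: obs=z cand={1} pick 1 [3->1 ok]
  9: obs=z cand={1} pick 1 [1->1 ok]
  10: obs=z cand={1} pick 1 [1->1 ok]
  11: obs=y cand={0,3} pick 0 [1->0 ok]
  12: obs=y cand={0,3} pick 0 [0->0 ok]
  13: obs=y cand={0,3} pick 3 [0->3 ok]
  14: obs=y cand={0,3} pick 0 [3->0 ok]
  15: obs=y cand={0,3} pick 0 [0->0 ok]
  16: obs=y cand={0,3} pick 0 [0->0 ok]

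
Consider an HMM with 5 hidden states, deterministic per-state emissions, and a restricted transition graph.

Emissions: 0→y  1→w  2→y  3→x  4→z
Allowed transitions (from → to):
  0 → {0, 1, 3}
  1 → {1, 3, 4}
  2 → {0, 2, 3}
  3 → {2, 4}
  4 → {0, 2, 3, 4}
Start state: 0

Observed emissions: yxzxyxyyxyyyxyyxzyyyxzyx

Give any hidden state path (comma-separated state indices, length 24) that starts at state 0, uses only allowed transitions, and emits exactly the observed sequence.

  pos 0: y in {0,2}, choose 0; start
  pos 1: x in {3}, choose 3; 0->3 ok
  pos 2: z in {4}, choose 4; 3->4 ok
  pos 3: x in {3}, choose 3; 4->3 ok
  pos 4: y in {0,2}, choose 2; 3->2 ok
  pos 5: x in {3}, choose 3; 2->3 ok
  pos 6: y in {0,2}, choose 2; 3->2 ok
  pos 7: y in {0,2}, choose 2; 2->2 ok
  pos 8: x in {3}, choose 3; 2->3 ok
  pos 9: y in {0,2}, choose 2; 3->2 ok
  pos 10: y in {0,2}, choose 2; 2->2 ok
  pos 11: y in {0,2}, choose 0; 2->0 ok
  pos 12: x in {3}, choose 3; 0->3 ok
  pos 13: y in {0,2}, choose 2; 3->2 ok
  pos 14: y in {0,2}, choose 0; 2->0 ok
  pos 15: x in {3}, choose 3; 0->3 ok
  pos 16: z in {4}, choose 4; 3->4 ok
  pos 17: y in {0,2}, choose 2; 4->2 ok
  pos 18: y in {0,2}, choose 2; 2->2 ok
  pos 19: y in {0,2}, choose 2; 2->2 ok
  pos 20: x in {3}, choose 3; 2->3 ok
  pos 21: z in {4}, choose 4; 3->4 ok
  pos 22: y in {0,2}, choose 2; 4->2 ok
  pos 23: x in {3}, choose 3; 2->3 ok

0,3,4,3,2,3,2,2,3,2,2,0,3,2,0,3,4,2,2,2,3,4,2,3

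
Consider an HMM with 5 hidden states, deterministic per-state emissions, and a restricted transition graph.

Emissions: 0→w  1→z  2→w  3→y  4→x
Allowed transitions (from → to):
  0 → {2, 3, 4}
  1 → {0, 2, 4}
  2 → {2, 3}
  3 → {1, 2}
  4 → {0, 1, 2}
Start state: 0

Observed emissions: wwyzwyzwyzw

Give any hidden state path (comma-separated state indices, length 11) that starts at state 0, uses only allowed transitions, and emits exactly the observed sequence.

  0: obs=w cand={0,2} pick 0 [start]
  1: obs=w cand={0,2} pick 2 [0->2 ok]
  2: obs=y cand={3} pick 3 [2->3 ok]
  3: obs=z cand={1} pick 1 [3->1 ok]
  4: obs=w cand={0,2} pick 0 [1->0 ok]
  5: obs=y cand={3} pick 3 [0->3 ok]
  6: obs=z cand={1} pick 1 [3->1 ok]
  7: obs=w cand={0,2} pick 2 [1->2 ok]
  8: obs=y cand={3} pick 3 [2->3 ok]
  9: obs=z cand={1} pick 1 [3->1 ok]
  10: obs=w cand={0,2} pick 2 [1->2 ok]

0,2,3,1,0,3,1,2,3,1,2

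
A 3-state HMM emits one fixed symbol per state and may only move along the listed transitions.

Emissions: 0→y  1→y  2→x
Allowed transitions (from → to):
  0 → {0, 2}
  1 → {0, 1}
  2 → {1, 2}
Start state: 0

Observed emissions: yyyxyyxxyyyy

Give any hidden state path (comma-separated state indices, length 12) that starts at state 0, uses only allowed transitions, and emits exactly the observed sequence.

0,0,0,2,1,0,2,2,1,1,1,0

  [0] y  {0,1}  => 0  start
  [1] y  {0,1}  => 0  0->0 ok
  [2] y  {0,1}  => 0  0->0 ok
  [3] x  {2}  => 2  0->2 ok
  [4] y  {0,1}  => 1  2->1 ok
  [5] y  {0,1}  => 0  1->0 ok
  [6] x  {2}  => 2  0->2 ok
  [7] x  {2}  => 2  2->2 ok
  [8] y  {0,1}  => 1  2->1 ok
  [9] y  {0,1}  => 1  1->1 ok
  [10] y  {0,1}  => 1  1->1 ok
  [11] y  {0,1}  => 0  1->0 ok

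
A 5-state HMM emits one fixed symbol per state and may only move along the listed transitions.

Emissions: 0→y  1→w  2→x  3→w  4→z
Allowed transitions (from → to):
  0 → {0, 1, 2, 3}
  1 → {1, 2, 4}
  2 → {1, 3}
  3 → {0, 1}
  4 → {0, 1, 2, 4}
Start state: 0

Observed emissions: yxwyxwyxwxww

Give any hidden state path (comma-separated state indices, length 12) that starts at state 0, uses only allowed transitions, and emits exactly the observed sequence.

  pos 0: y in {0}, choose 0; start
  pos 1: x in {2}, choose 2; 0->2 ok
  pos 2: w in {1,3}, choose 3; 2->3 ok
  pos 3: y in {0}, choose 0; 3->0 ok
  pos 4: x in {2}, choose 2; 0->2 ok
  pos 5: w in {1,3}, choose 3; 2->3 ok
  pos 6: y in {0}, choose 0; 3->0 ok
  pos 7: x in {2}, choose 2; 0->2 ok
  pos 8: w in {1,3}, choose 1; 2->1 ok
  pos 9: x in {2}, choose 2; 1->2 ok
  pos 10: w in {1,3}, choose 3; 2->3 ok
  pos 11: w in {1,3}, choose 1; 3->1 ok

0,2,3,0,2,3,0,2,1,2,3,1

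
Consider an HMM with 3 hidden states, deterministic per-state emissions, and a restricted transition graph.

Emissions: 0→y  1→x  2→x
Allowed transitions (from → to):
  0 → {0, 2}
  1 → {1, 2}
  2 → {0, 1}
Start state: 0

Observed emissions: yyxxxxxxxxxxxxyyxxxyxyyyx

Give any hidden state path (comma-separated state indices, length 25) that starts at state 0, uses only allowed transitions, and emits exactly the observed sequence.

0,0,2,1,2,1,2,1,1,1,2,1,1,2,0,0,2,1,2,0,2,0,0,0,2

  t0 'y' -> {0}, take 0 (start)
  t1 'y' -> {0}, take 0 (0->0 ok)
  t2 'x' -> {1,2}, take 2 (0->2 ok)
  t3 'x' -> {1,2}, take 1 (2->1 ok)
  t4 'x' -> {1,2}, take 2 (1->2 ok)
  t5 'x' -> {1,2}, take 1 (2->1 ok)
  t6 'x' -> {1,2}, take 2 (1->2 ok)
  t7 'x' -> {1,2}, take 1 (2->1 ok)
  t8 'x' -> {1,2}, take 1 (1->1 ok)
  t9 'x' -> {1,2}, take 1 (1->1 ok)
  t10 'x' -> {1,2}, take 2 (1->2 ok)
  t11 'x' -> {1,2}, take 1 (2->1 ok)
  t12 'x' -> {1,2}, take 1 (1->1 ok)
  t13 'x' -> {1,2}, take 2 (1->2 ok)
  t14 'y' -> {0}, take 0 (2->0 ok)
  t15 'y' -> {0}, take 0 (0->0 ok)
  t16 'x' -> {1,2}, take 2 (0->2 ok)
  t17 'x' -> {1,2}, take 1 (2->1 ok)
  t18 'x' -> {1,2}, take 2 (1->2 ok)
  t19 'y' -> {0}, take 0 (2->0 ok)
  t20 'x' -> {1,2}, take 2 (0->2 ok)
  t21 'y' -> {0}, take 0 (2->0 ok)
  t22 'y' -> {0}, take 0 (0->0 ok)
  t23 'y' -> {0}, take 0 (0->0 ok)
  t24 'x' -> {1,2}, take 2 (0->2 ok)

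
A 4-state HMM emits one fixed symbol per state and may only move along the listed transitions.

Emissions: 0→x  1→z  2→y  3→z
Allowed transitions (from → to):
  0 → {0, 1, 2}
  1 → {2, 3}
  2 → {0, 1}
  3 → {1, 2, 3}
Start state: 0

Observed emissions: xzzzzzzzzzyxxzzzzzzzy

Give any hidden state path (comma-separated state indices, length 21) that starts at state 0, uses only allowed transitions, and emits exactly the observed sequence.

0,1,3,3,1,3,3,1,3,1,2,0,0,1,3,1,3,3,1,3,2

  t0 'x' -> {0}, take 0 (start)
  t1 'z' -> {1,3}, take 1 (0->1 ok)
  t2 'z' -> {1,3}, take 3 (1->3 ok)
  t3 'z' -> {1,3}, take 3 (3->3 ok)
  t4 'z' -> {1,3}, take 1 (3->1 ok)
  t5 'z' -> {1,3}, take 3 (1->3 ok)
  t6 'z' -> {1,3}, take 3 (3->3 ok)
  t7 'z' -> {1,3}, take 1 (3->1 ok)
  t8 'z' -> {1,3}, take 3 (1->3 ok)
  t9 'z' -> {1,3}, take 1 (3->1 ok)
  t10 'y' -> {2}, take 2 (1->2 ok)
  t11 'x' -> {0}, take 0 (2->0 ok)
  t12 'x' -> {0}, take 0 (0->0 ok)
  t13 'z' -> {1,3}, take 1 (0->1 ok)
  t14 'z' -> {1,3}, take 3 (1->3 ok)
  t15 'z' -> {1,3}, take 1 (3->1 ok)
  t16 'z' -> {1,3}, take 3 (1->3 ok)
  t17 'z' -> {1,3}, take 3 (3->3 ok)
  t18 'z' -> {1,3}, take 1 (3->1 ok)
  t19 'z' -> {1,3}, take 3 (1->3 ok)
  t20 'y' -> {2}, take 2 (3->2 ok)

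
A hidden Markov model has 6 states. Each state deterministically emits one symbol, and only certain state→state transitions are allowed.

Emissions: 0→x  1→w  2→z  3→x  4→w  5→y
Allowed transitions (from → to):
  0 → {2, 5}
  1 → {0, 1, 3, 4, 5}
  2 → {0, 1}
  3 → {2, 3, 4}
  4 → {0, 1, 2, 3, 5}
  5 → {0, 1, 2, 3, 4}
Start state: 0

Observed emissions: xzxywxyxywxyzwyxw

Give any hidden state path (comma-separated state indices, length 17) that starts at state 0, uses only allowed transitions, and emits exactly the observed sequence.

  pos 0: x in {0,3}, choose 0; start
  pos 1: z in {2}, choose 2; 0->2 ok
  pos 2: x in {0,3}, choose 0; 2->0 ok
  pos 3: y in {5}, choose 5; 0->5 ok
  pos 4: w in {1,4}, choose 1; 5->1 ok
  pos 5: x in {0,3}, choose 0; 1->0 ok
  pos 6: y in {5}, choose 5; 0->5 ok
  pos 7: x in {0,3}, choose 0; 5->0 ok
  pos 8: y in {5}, choose 5; 0->5 ok
  pos 9: w in {1,4}, choose 4; 5->4 ok
  pos 10: x in {0,3}, choose 0; 4->0 ok
  pos 11: y in {5}, choose 5; 0->5 ok
  pos 12: z in {2}, choose 2; 5->2 ok
  pos 13: w in {1,4}, choose 1; 2->1 ok
  pos 14: y in {5}, choose 5; 1->5 ok
  pos 15: x in {0,3}, choose 3; 5->3 ok
  pos 16: w in {1,4}, choose 4; 3->4 ok

0,2,0,5,1,0,5,0,5,4,0,5,2,1,5,3,4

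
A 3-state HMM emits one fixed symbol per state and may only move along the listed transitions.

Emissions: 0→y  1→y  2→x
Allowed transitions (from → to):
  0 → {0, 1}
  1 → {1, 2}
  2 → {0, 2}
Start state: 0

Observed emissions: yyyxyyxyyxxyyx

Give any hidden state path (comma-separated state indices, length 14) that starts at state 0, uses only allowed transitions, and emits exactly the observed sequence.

  pos 0: y in {0,1}, choose 0; start
  pos 1: y in {0,1}, choose 0; 0->0 ok
  pos 2: y in {0,1}, choose 1; 0->1 ok
  pos 3: x in {2}, choose 2; 1->2 ok
  pos 4: y in {0,1}, choose 0; 2->0 ok
  pos 5: y in {0,1}, choose 1; 0->1 ok
  pos 6: x in {2}, choose 2; 1->2 ok
  pos 7: y in {0,1}, choose 0; 2->0 ok
  pos 8: y in {0,1}, choose 1; 0->1 ok
  pos 9: x in {2}, choose 2; 1->2 ok
  pos 10: x in {2}, choose 2; 2->2 ok
  pos 11: y in {0,1}, choose 0; 2->0 ok
  pos 12: y in {0,1}, choose 1; 0->1 ok
  pos 13: x in {2}, choose 2; 1->2 ok

0,0,1,2,0,1,2,0,1,2,2,0,1,2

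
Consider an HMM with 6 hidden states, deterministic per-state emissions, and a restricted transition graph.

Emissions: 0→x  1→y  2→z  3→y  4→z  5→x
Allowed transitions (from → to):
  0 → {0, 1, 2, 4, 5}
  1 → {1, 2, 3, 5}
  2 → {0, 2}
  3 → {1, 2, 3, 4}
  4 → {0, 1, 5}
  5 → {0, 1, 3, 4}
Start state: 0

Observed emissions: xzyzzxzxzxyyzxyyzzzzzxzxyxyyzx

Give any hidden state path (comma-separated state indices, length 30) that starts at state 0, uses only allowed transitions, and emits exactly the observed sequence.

0,4,1,2,2,0,4,5,4,5,1,3,4,5,1,1,2,2,2,2,2,0,4,5,1,5,1,3,2,0

  [0] x  {0,5}  => 0  start
  [1] z  {2,4}  => 4  0->4 ok
  [2] y  {1,3}  => 1  4->1 ok
  [3] z  {2,4}  => 2  1->2 ok
  [4] z  {2,4}  => 2  2->2 ok
  [5] x  {0,5}  => 0  2->0 ok
  [6] z  {2,4}  => 4  0->4 ok
  [7] x  {0,5}  => 5  4->5 ok
  [8] z  {2,4}  => 4  5->4 ok
  [9] x  {0,5}  => 5  4->5 ok
  [10] y  {1,3}  => 1  5->1 ok
  [11] y  {1,3}  => 3  1->3 ok
  [12] z  {2,4}  => 4  3->4 ok
  [13] x  {0,5}  => 5  4->5 ok
  [14] y  {1,3}  => 1  5->1 ok
  [15] y  {1,3}  => 1  1->1 ok
  [16] z  {2,4}  => 2  1->2 ok
  [17] z  {2,4}  => 2  2->2 ok
  [18] z  {2,4}  => 2  2->2 ok
  [19] z  {2,4}  => 2  2->2 ok
  [20] z  {2,4}  => 2  2->2 ok
  [21] x  {0,5}  => 0  2->0 ok
  [22] z  {2,4}  => 4  0->4 ok
  [23] x  {0,5}  => 5  4->5 ok
  [24] y  {1,3}  => 1  5->1 ok
  [25] x  {0,5}  => 5  1->5 ok
  [26] y  {1,3}  => 1  5->1 ok
  [27] y  {1,3}  => 3  1->3 ok
  [28] z  {2,4}  => 2  3->2 ok
  [29] x  {0,5}  => 0  2->0 ok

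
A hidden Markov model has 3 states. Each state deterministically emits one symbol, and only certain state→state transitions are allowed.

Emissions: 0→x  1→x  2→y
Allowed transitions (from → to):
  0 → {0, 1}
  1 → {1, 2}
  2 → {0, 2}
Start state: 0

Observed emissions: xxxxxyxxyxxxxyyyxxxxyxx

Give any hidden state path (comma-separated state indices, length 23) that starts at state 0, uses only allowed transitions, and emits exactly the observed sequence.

  t0 'x' -> {0,1}, take 0 (start)
  t1 'x' -> {0,1}, take 1 (0->1 ok)
  t2 'x' -> {0,1}, take 1 (1->1 ok)
  t3 'x' -> {0,1}, take 1 (1->1 ok)
  t4 'x' -> {0,1}, take 1 (1->1 ok)
  t5 'y' -> {2}, take 2 (1->2 ok)
  t6 'x' -> {0,1}, take 0 (2->0 ok)
  t7 'x' -> {0,1}, take 1 (0->1 ok)
  t8 'y' -> {2}, take 2 (1->2 ok)
  t9 'x' -> {0,1}, take 0 (2->0 ok)
  t10 'x' -> {0,1}, take 0 (0->0 ok)
  t11 'x' -> {0,1}, take 0 (0->0 ok)
  t12 'x' -> {0,1}, take 1 (0->1 ok)
  t13 'y' -> {2}, take 2 (1->2 ok)
  t14 'y' -> {2}, take 2 (2->2 ok)
  t15 'y' -> {2}, take 2 (2->2 ok)
  t16 'x' -> {0,1}, take 0 (2->0 ok)
  t17 'x' -> {0,1}, take 0 (0->0 ok)
  t18 'x' -> {0,1}, take 0 (0->0 ok)
  t19 'x' -> {0,1}, take 1 (0->1 ok)
  t20 'y' -> {2}, take 2 (1->2 ok)
  t21 'x' -> {0,1}, take 0 (2->0 ok)
  t22 'x' -> {0,1}, take 1 (0->1 ok)

0,1,1,1,1,2,0,1,2,0,0,0,1,2,2,2,0,0,0,1,2,0,1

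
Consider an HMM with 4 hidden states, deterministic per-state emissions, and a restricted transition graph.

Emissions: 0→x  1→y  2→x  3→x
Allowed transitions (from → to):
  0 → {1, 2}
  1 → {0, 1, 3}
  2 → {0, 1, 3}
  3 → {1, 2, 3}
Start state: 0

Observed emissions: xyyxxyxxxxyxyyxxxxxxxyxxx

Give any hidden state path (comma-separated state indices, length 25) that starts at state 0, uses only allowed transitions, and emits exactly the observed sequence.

  t0 'x' -> {0,2,3}, take 0 (start)
  t1 'y' -> {1}, take 1 (0->1 ok)
  t2 'y' -> {1}, take 1 (1->1 ok)
  t3 'x' -> {0,2,3}, take 0 (1->0 ok)
  t4 'x' -> {0,2,3}, take 2 (0->2 ok)
  t5 'y' -> {1}, take 1 (2->1 ok)
  t6 'x' -> {0,2,3}, take 0 (1->0 ok)
  t7 'x' -> {0,2,3}, take 2 (0->2 ok)
  t8 'x' -> {0,2,3}, take 0 (2->0 ok)
  t9 'x' -> {0,2,3}, take 2 (0->2 ok)
  t10 'y' -> {1}, take 1 (2->1 ok)
  t11 'x' -> {0,2,3}, take 3 (1->3 ok)
  t12 'y' -> {1}, take 1 (3->1 ok)
  t13 'y' -> {1}, take 1 (1->1 ok)
  t14 'x' -> {0,2,3}, take 0 (1->0 ok)
  t15 'x' -> {0,2,3}, take 2 (0->2 ok)
  t16 'x' -> {0,2,3}, take 3 (2->3 ok)
  t17 'x' -> {0,2,3}, take 2 (3->2 ok)
  t18 'x' -> {0,2,3}, take 3 (2->3 ok)
  t19 'x' -> {0,2,3}, take 3 (3->3 ok)
  t20 'x' -> {0,2,3}, take 2 (3->2 ok)
  t21 'y' -> {1}, take 1 (2->1 ok)
  t22 'x' -> {0,2,3}, take 3 (1->3 ok)
  t23 'x' -> {0,2,3}, take 2 (3->2 ok)
  t24 'x' -> {0,2,3}, take 3 (2->3 ok)

0,1,1,0,2,1,0,2,0,2,1,3,1,1,0,2,3,2,3,3,2,1,3,2,3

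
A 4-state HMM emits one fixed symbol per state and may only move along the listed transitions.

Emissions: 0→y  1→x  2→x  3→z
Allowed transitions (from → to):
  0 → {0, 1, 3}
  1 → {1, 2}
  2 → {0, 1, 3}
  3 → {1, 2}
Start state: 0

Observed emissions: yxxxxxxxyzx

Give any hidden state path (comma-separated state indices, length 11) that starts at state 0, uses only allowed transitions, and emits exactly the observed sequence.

0,1,1,2,1,2,1,2,0,3,1

  [0] y  {0}  => 0  start
  [1] x  {1,2}  => 1  0->1 ok
  [2] x  {1,2}  => 1  1->1 ok
  [3] x  {1,2}  => 2  1->2 ok
  [4] x  {1,2}  => 1  2->1 ok
  [5] x  {1,2}  => 2  1->2 ok
  [6] x  {1,2}  => 1  2->1 ok
  [7] x  {1,2}  => 2  1->2 ok
  [8] y  {0}  => 0  2->0 ok
  [9] z  {3}  => 3  0->3 ok
  [10] x  {1,2}  => 1  3->1 ok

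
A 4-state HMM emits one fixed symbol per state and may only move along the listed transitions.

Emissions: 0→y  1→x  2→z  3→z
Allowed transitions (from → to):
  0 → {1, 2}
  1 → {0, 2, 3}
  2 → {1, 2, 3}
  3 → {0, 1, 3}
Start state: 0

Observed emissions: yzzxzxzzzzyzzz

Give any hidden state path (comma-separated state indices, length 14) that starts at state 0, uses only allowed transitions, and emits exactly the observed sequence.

0,2,2,1,2,1,3,3,3,3,0,2,3,3

  t0 'y' -> {0}, take 0 (start)
  t1 'z' -> {2,3}, take 2 (0->2 ok)
  t2 'z' -> {2,3}, take 2 (2->2 ok)
  t3 'x' -> {1}, take 1 (2->1 ok)
  t4 'z' -> {2,3}, take 2 (1->2 ok)
  t5 'x' -> {1}, take 1 (2->1 ok)
  t6 'z' -> {2,3}, take 3 (1->3 ok)
  t7 'z' -> {2,3}, take 3 (3->3 ok)
  t8 'z' -> {2,3}, take 3 (3->3 ok)
  t9 'z' -> {2,3}, take 3 (3->3 ok)
  t10 'y' -> {0}, take 0 (3->0 ok)
  t11 'z' -> {2,3}, take 2 (0->2 ok)
  t12 'z' -> {2,3}, take 3 (2->3 ok)
  t13 'z' -> {2,3}, take 3 (3->3 ok)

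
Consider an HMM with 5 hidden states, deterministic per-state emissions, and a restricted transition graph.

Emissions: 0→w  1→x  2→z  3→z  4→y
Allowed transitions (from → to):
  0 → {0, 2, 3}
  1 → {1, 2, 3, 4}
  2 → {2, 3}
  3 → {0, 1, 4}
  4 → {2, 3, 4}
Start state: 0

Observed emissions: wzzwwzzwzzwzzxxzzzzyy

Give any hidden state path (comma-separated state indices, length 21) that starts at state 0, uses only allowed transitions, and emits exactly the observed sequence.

0,2,3,0,0,2,3,0,2,3,0,2,3,1,1,2,2,2,3,4,4

  0: obs=w cand={0} pick 0 [start]
  1: obs=z cand={2,3} pick 2 [0->2 ok]
  2: obs=z cand={2,3} pick 3 [2->3 ok]
  3: obs=w cand={0} pick 0 [3->0 ok]
  4: obs=w cand={0} pick 0 [0->0 ok]
  5: obs=z cand={2,3} pick 2 [0->2 ok]
  6: obs=z cand={2,3} pick 3 [2->3 ok]
  7: obs=w cand={0} pick 0 [3->0 ok]
  8: obs=z cand={2,3} pick 2 [0->2 ok]
  9: obs=z cand={2,3} pick 3 [2->3 ok]
  10: obs=w cand={0} pick 0 [3->0 ok]
  11: obs=z cand={2,3} pick 2 [0->2 ok]
  12: obs=z cand={2,3} pick 3 [2->3 ok]
  13: obs=x cand={1} pick 1 [3->1 ok]
  14: obs=x cand={1} pick 1 [1->1 ok]
  15: obs=z cand={2,3} pick 2 [1->2 ok]
  16: obs=z cand={2,3} pick 2 [2->2 ok]
  17: obs=z cand={2,3} pick 2 [2->2 ok]
  18: obs=z cand={2,3} pick 3 [2->3 ok]
  19: obs=y cand={4} pick 4 [3->4 ok]
  20: obs=y cand={4} pick 4 [4->4 ok]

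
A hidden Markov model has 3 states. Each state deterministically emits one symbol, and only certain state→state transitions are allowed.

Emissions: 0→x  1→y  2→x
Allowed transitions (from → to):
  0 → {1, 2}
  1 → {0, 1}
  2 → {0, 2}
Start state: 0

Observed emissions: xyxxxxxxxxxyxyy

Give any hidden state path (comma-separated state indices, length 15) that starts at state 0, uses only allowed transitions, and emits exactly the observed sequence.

0,1,0,2,2,2,0,2,2,2,0,1,0,1,1

  0: obs=x cand={0,2} pick 0 [start]
  1: obs=y cand={1} pick 1 [0->1 ok]
  2: obs=x cand={0,2} pick 0 [1->0 ok]
  3: obs=x cand={0,2} pick 2 [0->2 ok]
  4: obs=x cand={0,2} pick 2 [2->2 ok]
  5: obs=x cand={0,2} pick 2 [2->2 ok]
  6: obs=x cand={0,2} pick 0 [2->0 ok]
  7: obs=x cand={0,2} pick 2 [0->2 ok]
  8: obs=x cand={0,2} pick 2 [2->2 ok]
  9: obs=x cand={0,2} pick 2 [2->2 ok]
  10: obs=x cand={0,2} pick 0 [2->0 ok]
  11: obs=y cand={1} pick 1 [0->1 ok]
  12: obs=x cand={0,2} pick 0 [1->0 ok]
  13: obs=y cand={1} pick 1 [0->1 ok]
  14: obs=y cand={1} pick 1 [1->1 ok]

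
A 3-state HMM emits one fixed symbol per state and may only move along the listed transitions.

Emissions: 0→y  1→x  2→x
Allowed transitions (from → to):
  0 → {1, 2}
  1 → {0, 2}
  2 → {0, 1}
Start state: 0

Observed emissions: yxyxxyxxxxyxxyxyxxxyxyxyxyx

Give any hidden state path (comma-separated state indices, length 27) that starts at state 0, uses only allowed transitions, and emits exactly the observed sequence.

0,1,0,2,1,0,2,1,2,1,0,2,1,0,1,0,2,1,2,0,1,0,2,0,1,0,1

  [0] y  {0}  => 0  start
  [1] x  {1,2}  => 1  0->1 ok
  [2] y  {0}  => 0  1->0 ok
  [3] x  {1,2}  => 2  0->2 ok
  [4] x  {1,2}  => 1  2->1 ok
  [5] y  {0}  => 0  1->0 ok
  [6] x  {1,2}  => 2  0->2 ok
  [7] x  {1,2}  => 1  2->1 ok
  [8] x  {1,2}  => 2  1->2 ok
  [9] x  {1,2}  => 1  2->1 ok
  [10] y  {0}  => 0  1->0 ok
  [11] x  {1,2}  => 2  0->2 ok
  [12] x  {1,2}  => 1  2->1 ok
  [13] y  {0}  => 0  1->0 ok
  [14] x  {1,2}  => 1  0->1 ok
  [15] y  {0}  => 0  1->0 ok
  [16] x  {1,2}  => 2  0->2 ok
  [17] x  {1,2}  => 1  2->1 ok
  [18] x  {1,2}  => 2  1->2 ok
  [19] y  {0}  => 0  2->0 ok
  [20] x  {1,2}  => 1  0->1 ok
  [21] y  {0}  => 0  1->0 ok
  [22] x  {1,2}  => 2  0->2 ok
  [23] y  {0}  => 0  2->0 ok
  [24] x  {1,2}  => 1  0->1 ok
  [25] y  {0}  => 0  1->0 ok
  [26] x  {1,2}  => 1  0->1 ok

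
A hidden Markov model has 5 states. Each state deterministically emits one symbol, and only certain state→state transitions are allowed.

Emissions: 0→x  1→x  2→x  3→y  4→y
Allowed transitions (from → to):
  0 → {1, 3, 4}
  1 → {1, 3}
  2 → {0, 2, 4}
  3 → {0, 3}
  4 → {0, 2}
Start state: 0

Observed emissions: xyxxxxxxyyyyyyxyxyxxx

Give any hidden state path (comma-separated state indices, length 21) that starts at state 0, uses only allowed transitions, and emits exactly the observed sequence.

  t0 'x' -> {0,1,2}, take 0 (start)
  t1 'y' -> {3,4}, take 4 (0->4 ok)
  t2 'x' -> {0,1,2}, take 2 (4->2 ok)
  t3 'x' -> {0,1,2}, take 2 (2->2 ok)
  t4 'x' -> {0,1,2}, take 2 (2->2 ok)
  t5 'x' -> {0,1,2}, take 2 (2->2 ok)
  t6 'x' -> {0,1,2}, take 0 (2->0 ok)
  t7 'x' -> {0,1,2}, take 1 (0->1 ok)
  t8 'y' -> {3,4}, take 3 (1->3 ok)
  t9 'y' -> {3,4}, take 3 (3->3 ok)
  t10 'y' -> {3,4}, take 3 (3->3 ok)
  t11 'y' -> {3,4}, take 3 (3->3 ok)
  t12 'y' -> {3,4}, take 3 (3->3 ok)
  t13 'y' -> {3,4}, take 3 (3->3 ok)
  t14 'x' -> {0,1,2}, take 0 (3->0 ok)
  t15 'y' -> {3,4}, take 4 (0->4 ok)
  t16 'x' -> {0,1,2}, take 0 (4->0 ok)
  t17 'y' -> {3,4}, take 4 (0->4 ok)
  t18 'x' -> {0,1,2}, take 0 (4->0 ok)
  t19 'x' -> {0,1,2}, take 1 (0->1 ok)
  t20 'x' -> {0,1,2}, take 1 (1->1 ok)

0,4,2,2,2,2,0,1,3,3,3,3,3,3,0,4,0,4,0,1,1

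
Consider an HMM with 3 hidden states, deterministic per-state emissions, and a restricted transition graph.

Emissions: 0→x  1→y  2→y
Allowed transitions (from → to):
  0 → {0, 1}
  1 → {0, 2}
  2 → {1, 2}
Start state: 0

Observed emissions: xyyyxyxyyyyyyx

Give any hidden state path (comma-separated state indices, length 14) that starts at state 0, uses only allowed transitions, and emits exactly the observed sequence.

  [0] x  {0}  => 0  start
  [1] y  {1,2}  => 1  0->1 ok
  [2] y  {1,2}  => 2  1->2 ok
  [3] y  {1,2}  => 1  2->1 ok
  [4] x  {0}  => 0  1->0 ok
  [5] y  {1,2}  => 1  0->1 ok
  [6] x  {0}  => 0  1->0 ok
  [7] y  {1,2}  => 1  0->1 ok
  [8] y  {1,2}  => 2  1->2 ok
  [9] y  {1,2}  => 2  2->2 ok
  [10] y  {1,2}  => 1  2->1 ok
  [11] y  {1,2}  => 2  1->2 ok
  [12] y  {1,2}  => 1  2->1 ok
  [13] x  {0}  => 0  1->0 ok

0,1,2,1,0,1,0,1,2,2,1,2,1,0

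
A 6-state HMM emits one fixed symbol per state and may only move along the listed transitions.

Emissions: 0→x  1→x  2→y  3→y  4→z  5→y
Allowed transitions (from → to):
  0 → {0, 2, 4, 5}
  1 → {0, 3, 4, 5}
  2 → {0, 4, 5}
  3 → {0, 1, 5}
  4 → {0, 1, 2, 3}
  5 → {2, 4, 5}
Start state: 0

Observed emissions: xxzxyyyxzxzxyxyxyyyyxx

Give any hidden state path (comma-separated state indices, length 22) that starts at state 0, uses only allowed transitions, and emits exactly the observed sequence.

0,0,4,0,2,5,2,0,4,0,4,0,2,0,2,0,2,5,5,2,0,0

  0: obs=x cand={0,1} pick 0 [start]
  1: obs=x cand={0,1} pick 0 [0->0 ok]
  2: obs=z cand={4} pick 4 [0->4 ok]
  3: obs=x cand={0,1} pick 0 [4->0 ok]
  4: obs=y cand={2,3,5} pick 2 [0->2 ok]
  5: obs=y cand={2,3,5} pick 5 [2->5 ok]
  6: obs=y cand={2,3,5} pick 2 [5->2 ok]
  7: obs=x cand={0,1} pick 0 [2->0 ok]
  8: obs=z cand={4} pick 4 [0->4 ok]
  9: obs=x cand={0,1} pick 0 [4->0 ok]
  10: obs=z cand={4} pick 4 [0->4 ok]
  11: obs=x cand={0,1} pick 0 [4->0 ok]
  12: obs=y cand={2,3,5} pick 2 [0->2 ok]
  13: obs=x cand={0,1} pick 0 [2->0 ok]
  14: obs=y cand={2,3,5} pick 2 [0->2 ok]
  15: obs=x cand={0,1} pick 0 [2->0 ok]
  16: obs=y cand={2,3,5} pick 2 [0->2 ok]
  17: obs=y cand={2,3,5} pick 5 [2->5 ok]
  18: obs=y cand={2,3,5} pick 5 [5->5 ok]
  19: obs=y cand={2,3,5} pick 2 [5->2 ok]
  20: obs=x cand={0,1} pick 0 [2->0 ok]
  21: obs=x cand={0,1} pick 0 [0->0 ok]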